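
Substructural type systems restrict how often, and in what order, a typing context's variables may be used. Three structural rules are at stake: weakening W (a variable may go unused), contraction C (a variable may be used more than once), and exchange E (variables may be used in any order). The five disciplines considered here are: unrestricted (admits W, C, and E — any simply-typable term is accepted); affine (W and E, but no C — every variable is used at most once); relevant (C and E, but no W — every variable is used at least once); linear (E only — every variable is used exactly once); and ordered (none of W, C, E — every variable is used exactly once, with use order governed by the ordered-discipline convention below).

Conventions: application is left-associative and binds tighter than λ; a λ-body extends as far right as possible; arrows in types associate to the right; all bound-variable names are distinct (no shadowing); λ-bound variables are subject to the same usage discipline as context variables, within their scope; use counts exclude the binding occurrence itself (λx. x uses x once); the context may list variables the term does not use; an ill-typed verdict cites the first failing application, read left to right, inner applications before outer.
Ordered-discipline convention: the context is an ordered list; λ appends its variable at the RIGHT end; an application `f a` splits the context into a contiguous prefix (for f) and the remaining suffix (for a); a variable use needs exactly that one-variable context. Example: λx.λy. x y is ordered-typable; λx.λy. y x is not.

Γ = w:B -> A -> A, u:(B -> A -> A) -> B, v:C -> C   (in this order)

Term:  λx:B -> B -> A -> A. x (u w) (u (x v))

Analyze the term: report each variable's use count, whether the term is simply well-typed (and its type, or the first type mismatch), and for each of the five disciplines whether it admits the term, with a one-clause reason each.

counts: w: 1; u: 2; v: 1; x (λ-bound): 2
order of uses: x, u, w, u, x, v
typing: ill-typed: argument of type C -> C where B is required
ordered: ✗, the type mismatch rejects it
linear: ✗, not simply typable
affine: ✗, fails simple typing
relevant: ✗, a type mismatch blocks all five
unrestricted: ✗, the type mismatch rejects it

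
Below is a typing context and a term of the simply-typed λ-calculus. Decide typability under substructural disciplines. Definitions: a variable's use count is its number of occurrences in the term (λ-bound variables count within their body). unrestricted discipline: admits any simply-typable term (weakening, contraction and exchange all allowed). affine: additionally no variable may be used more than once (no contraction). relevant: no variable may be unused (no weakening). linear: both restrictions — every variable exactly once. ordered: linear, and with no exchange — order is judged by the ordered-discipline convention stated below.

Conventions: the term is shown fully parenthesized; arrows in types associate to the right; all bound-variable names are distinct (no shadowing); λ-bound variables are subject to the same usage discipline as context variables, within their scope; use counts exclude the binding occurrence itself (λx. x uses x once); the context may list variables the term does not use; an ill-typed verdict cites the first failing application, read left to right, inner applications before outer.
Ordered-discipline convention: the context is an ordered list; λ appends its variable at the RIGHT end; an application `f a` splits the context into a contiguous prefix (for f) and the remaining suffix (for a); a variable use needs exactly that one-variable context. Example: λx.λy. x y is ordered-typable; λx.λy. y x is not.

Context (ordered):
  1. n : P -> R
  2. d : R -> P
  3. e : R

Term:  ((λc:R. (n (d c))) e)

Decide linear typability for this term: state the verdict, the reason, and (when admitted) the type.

yes — exactly-once usage across n, d, e, c; term : R
counts: n: 1, d: 1, e: 1, c (λ-bound): 1
use order (left to right): n, d, c, e
typing: well-typed — term : R
across the five disciplines: ordered ✓, linear ✓, affine ✓, relevant ✓, unrestricted ✓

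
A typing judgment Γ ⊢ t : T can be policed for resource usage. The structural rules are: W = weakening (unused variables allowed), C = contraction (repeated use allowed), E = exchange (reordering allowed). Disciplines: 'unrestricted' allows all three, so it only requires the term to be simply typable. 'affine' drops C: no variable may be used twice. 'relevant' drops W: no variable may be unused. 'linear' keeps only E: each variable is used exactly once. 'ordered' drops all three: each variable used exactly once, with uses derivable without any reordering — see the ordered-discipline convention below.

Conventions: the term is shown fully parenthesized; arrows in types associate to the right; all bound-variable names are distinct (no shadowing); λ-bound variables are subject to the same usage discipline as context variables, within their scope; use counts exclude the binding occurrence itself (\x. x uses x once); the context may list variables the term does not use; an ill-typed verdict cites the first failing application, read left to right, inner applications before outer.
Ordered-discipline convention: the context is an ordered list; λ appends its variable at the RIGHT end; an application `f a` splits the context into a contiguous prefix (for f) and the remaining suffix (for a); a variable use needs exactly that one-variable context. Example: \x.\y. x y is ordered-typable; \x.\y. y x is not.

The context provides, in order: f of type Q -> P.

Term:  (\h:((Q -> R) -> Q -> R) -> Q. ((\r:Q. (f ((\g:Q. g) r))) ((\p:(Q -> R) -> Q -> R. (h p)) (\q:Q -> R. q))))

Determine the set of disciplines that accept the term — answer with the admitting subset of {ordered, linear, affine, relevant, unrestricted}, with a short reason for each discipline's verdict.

admitted in: ordered, linear, affine, relevant, unrestricted
use counts: f ×1, h (λ-bound) ×1, r (λ-bound) ×1, g (λ-bound) ×1, p (λ-bound) ×1, q (λ-bound) ×1
uses in reading order: f, g, r, h, p, q
typing: ✓ — (((Q -> R) -> Q -> R) -> Q) -> P
ordered: ✓, single-use (f, h, r, g, p, q), ordered derivation ok
linear: ✓, exactly-once usage across f, h, r, g, p, q
affine: ✓, f, h, r, g, p, q: no repeats, contraction unneeded
relevant: ✓, f, h, r, g, p, q: all used, weakening unneeded
unrestricted: ✓, simply typable at (((Q -> R) -> Q -> R) -> Q) -> P; W, C, E all held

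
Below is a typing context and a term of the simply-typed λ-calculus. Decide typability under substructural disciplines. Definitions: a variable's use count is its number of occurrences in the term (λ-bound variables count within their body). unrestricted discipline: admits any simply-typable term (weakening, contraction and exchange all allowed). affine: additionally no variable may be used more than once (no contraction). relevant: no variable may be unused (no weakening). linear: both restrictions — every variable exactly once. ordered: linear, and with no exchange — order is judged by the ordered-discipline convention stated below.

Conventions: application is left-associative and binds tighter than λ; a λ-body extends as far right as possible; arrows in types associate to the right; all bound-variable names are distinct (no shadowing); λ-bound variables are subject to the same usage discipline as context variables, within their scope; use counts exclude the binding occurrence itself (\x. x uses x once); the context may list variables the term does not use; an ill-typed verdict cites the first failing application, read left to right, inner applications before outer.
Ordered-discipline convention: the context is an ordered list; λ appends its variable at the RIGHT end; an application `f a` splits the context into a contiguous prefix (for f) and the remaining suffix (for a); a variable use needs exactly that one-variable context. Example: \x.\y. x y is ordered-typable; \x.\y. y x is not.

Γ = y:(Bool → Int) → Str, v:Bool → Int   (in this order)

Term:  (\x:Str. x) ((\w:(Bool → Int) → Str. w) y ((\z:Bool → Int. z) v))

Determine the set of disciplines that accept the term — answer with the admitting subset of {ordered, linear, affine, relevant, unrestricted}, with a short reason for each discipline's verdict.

admitted in: ordered, linear, affine, relevant, unrestricted
variable uses: y: 1×, v: 1×, x [bound]: 1×, w [bound]: 1×, z [bound]: 1×
left-to-right use order: x, w, y, z, v
typing: the term checks, with type Str
ordered: ✓, y, v, x, w, z once each; derivable with no W/C/E
linear: ✓, single use per variable (y, v, x, w, z)
affine: ✓, y, v, x, w, z: no repeats, contraction unneeded
relevant: ✓, at least one use each (y, v, x, w, z)
unrestricted: ✓, typability at Str is all that's needed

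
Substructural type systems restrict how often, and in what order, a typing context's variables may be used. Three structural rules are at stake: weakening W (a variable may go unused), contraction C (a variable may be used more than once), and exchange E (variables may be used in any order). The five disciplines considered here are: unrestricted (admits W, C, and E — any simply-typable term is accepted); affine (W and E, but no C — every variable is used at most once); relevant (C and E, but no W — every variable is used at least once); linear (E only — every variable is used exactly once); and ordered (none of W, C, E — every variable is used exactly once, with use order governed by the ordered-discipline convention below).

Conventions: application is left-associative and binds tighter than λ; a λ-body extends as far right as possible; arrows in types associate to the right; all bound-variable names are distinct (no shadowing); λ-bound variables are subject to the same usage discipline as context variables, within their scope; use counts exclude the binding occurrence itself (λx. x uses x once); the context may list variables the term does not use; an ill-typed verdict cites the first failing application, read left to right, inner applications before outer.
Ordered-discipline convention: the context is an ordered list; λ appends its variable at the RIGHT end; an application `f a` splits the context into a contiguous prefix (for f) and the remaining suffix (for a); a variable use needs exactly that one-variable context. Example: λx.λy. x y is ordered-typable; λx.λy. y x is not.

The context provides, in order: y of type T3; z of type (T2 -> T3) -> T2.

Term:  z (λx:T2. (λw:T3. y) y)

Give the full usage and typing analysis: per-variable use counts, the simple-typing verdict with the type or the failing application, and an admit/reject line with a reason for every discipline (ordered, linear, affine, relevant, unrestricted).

counts: y: 2; z: 1; x (λ-bound): 0; w (λ-bound): 0
use order (left to right): z, y, y
typing: the term checks, with type T2
ordered: ✗ — needs contraction — y ×2; x, w left unused
linear: ✗ — needs contraction — y ×2; x, w left unused
affine: ✗ — needs contraction — y ×2
relevant: ✗ — x, w left unused
unrestricted: ✓ — type-checks (T2) and nothing is barred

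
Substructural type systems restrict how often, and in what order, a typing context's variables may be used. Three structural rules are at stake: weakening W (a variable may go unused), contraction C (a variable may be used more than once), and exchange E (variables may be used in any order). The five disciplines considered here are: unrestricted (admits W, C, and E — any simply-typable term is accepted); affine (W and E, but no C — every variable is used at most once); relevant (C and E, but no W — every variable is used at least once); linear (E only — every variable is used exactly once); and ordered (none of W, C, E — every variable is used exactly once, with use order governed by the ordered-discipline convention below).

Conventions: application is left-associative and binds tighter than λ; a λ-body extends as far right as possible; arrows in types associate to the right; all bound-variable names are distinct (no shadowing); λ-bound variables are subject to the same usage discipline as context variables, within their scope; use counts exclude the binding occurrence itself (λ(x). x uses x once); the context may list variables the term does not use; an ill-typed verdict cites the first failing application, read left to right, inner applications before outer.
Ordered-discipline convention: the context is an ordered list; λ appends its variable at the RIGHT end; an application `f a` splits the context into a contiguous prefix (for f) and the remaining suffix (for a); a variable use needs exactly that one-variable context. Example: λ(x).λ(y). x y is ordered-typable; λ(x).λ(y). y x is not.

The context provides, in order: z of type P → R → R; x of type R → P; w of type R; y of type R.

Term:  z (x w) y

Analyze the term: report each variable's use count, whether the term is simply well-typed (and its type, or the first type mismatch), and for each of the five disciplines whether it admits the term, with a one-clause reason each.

use counts: z=1, x=1, w=1, y=1
uses in reading order: z, x, w, y
typing: well-typed — term : R
ordered: ✓ — one use each (z, x, w, y); ordered split holds
linear: ✓ — z, x, w, y: one use apiece
affine: ✓ — no duplicate uses among z, x, w, y
relevant: ✓ — none of z, x, w, y goes unused
unrestricted: ✓ — simply typable at R; W, C, E all held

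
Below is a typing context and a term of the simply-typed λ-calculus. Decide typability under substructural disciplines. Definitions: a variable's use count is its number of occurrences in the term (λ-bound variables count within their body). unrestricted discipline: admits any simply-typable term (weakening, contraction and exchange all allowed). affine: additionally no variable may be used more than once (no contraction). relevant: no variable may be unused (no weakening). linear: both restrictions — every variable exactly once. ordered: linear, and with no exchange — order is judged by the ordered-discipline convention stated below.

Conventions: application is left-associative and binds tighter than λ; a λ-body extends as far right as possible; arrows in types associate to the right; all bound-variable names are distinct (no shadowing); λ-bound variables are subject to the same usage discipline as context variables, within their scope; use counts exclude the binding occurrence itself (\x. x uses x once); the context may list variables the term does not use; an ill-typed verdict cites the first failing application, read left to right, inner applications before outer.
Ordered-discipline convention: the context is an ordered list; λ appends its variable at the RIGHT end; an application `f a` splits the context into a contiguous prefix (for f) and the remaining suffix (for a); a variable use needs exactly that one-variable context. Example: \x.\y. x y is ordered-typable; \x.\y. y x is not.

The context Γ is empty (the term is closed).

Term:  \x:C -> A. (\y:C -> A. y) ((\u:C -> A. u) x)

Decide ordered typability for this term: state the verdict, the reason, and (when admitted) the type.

yes — one use each (x, y, u); ordered split holds; term : (C -> A) -> C -> A
counts: x [bound]=1, y [bound]=1, u [bound]=1
uses in reading order: y, u, x
typing: well-typed at (C -> A) -> C -> A
per-discipline verdicts: ordered ✓, linear ✓, affine ✓, relevant ✓, unrestricted ✓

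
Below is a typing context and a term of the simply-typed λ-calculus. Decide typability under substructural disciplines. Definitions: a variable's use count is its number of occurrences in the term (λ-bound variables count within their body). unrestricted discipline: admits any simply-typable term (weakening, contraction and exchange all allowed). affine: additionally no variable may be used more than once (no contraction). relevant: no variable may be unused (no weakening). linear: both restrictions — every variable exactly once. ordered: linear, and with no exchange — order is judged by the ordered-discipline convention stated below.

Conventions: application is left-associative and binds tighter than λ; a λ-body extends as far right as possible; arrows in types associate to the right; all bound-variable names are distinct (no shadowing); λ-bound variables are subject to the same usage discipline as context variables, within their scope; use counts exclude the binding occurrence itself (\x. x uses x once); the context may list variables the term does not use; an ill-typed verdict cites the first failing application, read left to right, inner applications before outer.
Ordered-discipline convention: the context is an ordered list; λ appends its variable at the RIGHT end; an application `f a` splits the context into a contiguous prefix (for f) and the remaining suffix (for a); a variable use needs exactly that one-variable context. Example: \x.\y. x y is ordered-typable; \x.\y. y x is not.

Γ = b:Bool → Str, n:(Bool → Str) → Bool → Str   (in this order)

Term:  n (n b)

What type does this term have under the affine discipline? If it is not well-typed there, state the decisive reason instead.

not well-typed under affine — uses contraction: n ×2
variable uses: b=1, n=2
use order (left to right): n, n, b
typing: ✓ — Bool → Str
summary: ordered ✗, linear ✗, affine ✗, relevant ✓, unrestricted ✓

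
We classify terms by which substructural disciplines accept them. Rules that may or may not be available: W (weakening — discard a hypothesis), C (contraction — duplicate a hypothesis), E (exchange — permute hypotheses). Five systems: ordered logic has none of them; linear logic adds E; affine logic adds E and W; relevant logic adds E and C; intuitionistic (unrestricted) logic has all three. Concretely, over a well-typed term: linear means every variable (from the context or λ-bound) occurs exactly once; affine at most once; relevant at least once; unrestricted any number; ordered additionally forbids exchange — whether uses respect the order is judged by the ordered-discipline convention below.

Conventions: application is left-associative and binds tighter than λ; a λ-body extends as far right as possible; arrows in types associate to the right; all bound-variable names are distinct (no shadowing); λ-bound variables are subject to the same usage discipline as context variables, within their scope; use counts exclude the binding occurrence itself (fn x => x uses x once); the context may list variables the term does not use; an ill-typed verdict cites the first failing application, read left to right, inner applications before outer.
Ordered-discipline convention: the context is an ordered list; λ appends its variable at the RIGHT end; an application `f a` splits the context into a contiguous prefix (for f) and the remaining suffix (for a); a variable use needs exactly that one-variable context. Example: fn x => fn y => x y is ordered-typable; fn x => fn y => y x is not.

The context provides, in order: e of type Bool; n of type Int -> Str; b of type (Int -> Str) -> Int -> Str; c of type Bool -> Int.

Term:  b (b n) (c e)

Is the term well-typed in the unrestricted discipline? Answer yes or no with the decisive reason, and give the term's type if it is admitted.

yes — well-typed at Str; no restrictions here; term : Str
usage: e: 1×, n: 1×, b: 2×, c: 1×
left-to-right use order: b, b, n, c, e
typing: well-typed at Str
across the five disciplines: ordered ✗ | linear ✗ | affine ✗ | relevant ✓ | unrestricted ✓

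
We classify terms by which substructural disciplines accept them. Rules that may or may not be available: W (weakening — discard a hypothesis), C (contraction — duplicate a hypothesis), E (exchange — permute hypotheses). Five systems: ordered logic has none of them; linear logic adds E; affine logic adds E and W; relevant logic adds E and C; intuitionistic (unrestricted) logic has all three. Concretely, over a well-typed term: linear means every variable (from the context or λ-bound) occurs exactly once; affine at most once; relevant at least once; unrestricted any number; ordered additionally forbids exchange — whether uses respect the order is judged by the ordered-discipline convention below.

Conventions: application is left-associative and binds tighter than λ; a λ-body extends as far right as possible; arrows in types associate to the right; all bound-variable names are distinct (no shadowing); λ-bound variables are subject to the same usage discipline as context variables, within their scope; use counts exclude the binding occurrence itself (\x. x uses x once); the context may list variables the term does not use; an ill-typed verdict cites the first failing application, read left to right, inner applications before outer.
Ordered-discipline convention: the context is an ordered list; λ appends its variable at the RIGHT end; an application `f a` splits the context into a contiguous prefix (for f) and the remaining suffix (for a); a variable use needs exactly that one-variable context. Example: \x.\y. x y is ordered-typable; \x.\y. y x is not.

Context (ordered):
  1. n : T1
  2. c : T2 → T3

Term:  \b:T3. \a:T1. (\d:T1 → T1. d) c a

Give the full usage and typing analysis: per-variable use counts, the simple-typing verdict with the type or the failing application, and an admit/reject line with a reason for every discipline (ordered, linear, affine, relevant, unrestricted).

counts: n ×0, c ×1, b (λ-bound) ×0, a (λ-bound) ×1, d (λ-bound) ×1
uses in reading order: d, c, a
typing: ill-typed: a function awaiting T1 → T1 gets T2 → T3
ordered: ✗, the type mismatch rejects it
linear: ✗, not simply typable
affine: ✗, fails simple typing
relevant: ✗, a type mismatch blocks all five
unrestricted: ✗, the type mismatch rejects it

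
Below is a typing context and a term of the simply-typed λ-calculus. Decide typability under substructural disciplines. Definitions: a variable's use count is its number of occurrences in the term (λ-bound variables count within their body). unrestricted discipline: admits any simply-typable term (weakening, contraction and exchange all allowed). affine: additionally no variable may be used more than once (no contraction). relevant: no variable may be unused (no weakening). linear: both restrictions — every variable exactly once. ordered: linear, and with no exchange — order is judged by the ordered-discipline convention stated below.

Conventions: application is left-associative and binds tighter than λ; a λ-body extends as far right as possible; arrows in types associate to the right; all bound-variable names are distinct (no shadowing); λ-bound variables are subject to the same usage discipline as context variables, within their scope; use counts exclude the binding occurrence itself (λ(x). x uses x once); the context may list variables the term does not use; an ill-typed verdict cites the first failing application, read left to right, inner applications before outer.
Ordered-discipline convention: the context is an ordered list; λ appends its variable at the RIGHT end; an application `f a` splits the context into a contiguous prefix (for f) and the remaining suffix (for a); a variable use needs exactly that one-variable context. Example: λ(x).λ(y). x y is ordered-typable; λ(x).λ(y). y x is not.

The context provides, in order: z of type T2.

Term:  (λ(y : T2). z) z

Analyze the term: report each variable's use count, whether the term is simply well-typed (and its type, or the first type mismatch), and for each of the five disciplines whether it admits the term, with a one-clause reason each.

counts: z: 2, y [bound]: 0
left-to-right use order: z, z
typing: well-typed — term : T2
ordered: ✗ — uses contraction: z ×2; unused: y — weakening required
linear: ✗ — uses contraction: z ×2; unused: y — weakening required
affine: ✗ — uses contraction: z ×2
relevant: ✗ — unused: y — weakening required
unrestricted: ✓ — well-typed at T2; no restrictions here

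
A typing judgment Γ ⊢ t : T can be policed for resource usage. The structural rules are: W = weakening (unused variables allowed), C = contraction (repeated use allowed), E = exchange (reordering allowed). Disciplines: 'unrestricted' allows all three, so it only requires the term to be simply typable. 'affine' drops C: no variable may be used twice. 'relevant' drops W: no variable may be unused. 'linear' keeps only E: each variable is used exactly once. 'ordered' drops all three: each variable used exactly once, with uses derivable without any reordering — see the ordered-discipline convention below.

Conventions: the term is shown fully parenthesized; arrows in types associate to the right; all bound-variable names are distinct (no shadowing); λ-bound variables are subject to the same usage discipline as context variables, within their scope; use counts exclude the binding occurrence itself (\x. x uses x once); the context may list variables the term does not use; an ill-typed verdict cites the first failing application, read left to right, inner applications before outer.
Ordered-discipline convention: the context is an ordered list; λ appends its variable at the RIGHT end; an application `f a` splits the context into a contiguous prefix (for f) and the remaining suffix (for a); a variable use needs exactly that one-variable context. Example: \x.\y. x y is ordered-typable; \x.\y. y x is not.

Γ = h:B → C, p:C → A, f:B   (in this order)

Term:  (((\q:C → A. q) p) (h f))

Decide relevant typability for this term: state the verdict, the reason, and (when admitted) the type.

yes — at least one use each (h, p, f, q); term : A
variable uses: h: 1, p: 1, f: 1, q (bound): 1
left-to-right use order: q, p, h, f
typing: ✓ — A
across the five disciplines: ordered ✗; linear ✓; affine ✓; relevant ✓; unrestricted ✓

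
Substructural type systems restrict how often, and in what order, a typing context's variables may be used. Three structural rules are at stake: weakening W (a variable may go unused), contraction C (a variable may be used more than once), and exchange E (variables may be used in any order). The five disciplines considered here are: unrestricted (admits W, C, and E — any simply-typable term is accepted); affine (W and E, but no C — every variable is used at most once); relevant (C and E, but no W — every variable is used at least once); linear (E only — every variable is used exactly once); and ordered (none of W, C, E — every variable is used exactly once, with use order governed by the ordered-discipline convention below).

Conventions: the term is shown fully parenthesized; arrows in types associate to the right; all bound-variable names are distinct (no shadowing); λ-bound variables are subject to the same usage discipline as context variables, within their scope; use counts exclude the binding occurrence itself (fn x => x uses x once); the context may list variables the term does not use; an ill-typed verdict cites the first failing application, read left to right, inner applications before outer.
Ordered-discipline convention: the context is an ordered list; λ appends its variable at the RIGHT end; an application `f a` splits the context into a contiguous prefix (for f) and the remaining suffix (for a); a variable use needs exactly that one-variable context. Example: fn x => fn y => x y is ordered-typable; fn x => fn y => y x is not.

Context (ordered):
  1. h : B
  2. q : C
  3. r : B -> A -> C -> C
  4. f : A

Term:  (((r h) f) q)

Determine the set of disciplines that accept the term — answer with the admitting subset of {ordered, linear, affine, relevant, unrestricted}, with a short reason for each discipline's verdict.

admitting disciplines: linear, affine, relevant, unrestricted
use counts: h ×1; q ×1; r ×1; f ×1
use order (left to right): r, h, f, q
typing: the term checks, with type C
ordered: ✗, use order r, h, f, q needs exchange
linear: ✓, single use per variable (h, q, r, f)
affine: ✓, h, q, r, f: no repeats, contraction unneeded
relevant: ✓, at least one use each (h, q, r, f)
unrestricted: ✓, well-typed at C; no restrictions here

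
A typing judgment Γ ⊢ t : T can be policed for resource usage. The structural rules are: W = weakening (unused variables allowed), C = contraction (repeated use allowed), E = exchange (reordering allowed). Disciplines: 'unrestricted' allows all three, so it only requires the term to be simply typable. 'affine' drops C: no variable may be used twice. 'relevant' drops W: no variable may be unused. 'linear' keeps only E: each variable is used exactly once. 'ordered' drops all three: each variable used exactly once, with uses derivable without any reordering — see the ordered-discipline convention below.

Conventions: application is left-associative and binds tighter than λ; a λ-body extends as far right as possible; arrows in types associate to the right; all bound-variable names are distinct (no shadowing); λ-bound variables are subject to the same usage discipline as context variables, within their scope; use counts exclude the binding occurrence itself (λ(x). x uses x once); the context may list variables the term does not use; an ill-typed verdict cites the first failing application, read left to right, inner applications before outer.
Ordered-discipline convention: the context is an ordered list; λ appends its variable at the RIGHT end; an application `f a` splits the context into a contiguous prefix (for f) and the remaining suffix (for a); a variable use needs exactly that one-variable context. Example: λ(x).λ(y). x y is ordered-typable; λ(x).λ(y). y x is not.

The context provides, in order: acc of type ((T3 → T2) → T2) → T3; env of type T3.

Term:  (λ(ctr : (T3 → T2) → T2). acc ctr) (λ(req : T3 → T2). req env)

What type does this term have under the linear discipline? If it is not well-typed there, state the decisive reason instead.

term : T3
use counts: acc: 1, env: 1, ctr (λ-bound): 1, req (λ-bound): 1
uses in reading order: acc, ctr, req, env
typing: ✓ — T3
per-discipline verdicts: ordered ✗, linear ✓, affine ✓, relevant ✓, unrestricted ✓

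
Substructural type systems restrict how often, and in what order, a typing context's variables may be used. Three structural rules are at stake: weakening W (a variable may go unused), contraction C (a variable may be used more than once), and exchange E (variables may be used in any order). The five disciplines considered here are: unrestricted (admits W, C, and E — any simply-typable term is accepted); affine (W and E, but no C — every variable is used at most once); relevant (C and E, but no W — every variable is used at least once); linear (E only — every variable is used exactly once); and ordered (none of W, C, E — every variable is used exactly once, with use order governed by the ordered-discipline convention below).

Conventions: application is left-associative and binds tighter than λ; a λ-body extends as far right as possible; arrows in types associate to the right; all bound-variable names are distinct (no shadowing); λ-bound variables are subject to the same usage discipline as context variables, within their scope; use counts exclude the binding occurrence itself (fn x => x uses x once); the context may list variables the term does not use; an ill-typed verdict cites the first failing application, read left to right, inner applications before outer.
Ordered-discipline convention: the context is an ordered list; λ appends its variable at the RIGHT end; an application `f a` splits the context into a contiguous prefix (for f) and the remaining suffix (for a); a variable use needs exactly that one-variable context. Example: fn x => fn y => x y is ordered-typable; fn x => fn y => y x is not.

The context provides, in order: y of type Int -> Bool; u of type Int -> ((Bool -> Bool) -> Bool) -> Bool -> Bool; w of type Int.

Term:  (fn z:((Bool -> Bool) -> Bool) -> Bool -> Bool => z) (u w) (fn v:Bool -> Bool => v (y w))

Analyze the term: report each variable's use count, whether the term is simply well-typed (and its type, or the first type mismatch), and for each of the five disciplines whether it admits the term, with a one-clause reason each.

usage: y: 1×, u: 1×, w: 2×, z (bound): 1×, v (bound): 1×
order of uses: z, u, w, v, y, w
typing: the term checks, with type Bool -> Bool
ordered: ✗, needs contraction — w ×2
linear: ✗, needs contraction — w ×2
affine: ✗, needs contraction — w ×2
relevant: ✓, none of y, u, w, z, v goes unused
unrestricted: ✓, well-typed at Bool -> Bool; no restrictions here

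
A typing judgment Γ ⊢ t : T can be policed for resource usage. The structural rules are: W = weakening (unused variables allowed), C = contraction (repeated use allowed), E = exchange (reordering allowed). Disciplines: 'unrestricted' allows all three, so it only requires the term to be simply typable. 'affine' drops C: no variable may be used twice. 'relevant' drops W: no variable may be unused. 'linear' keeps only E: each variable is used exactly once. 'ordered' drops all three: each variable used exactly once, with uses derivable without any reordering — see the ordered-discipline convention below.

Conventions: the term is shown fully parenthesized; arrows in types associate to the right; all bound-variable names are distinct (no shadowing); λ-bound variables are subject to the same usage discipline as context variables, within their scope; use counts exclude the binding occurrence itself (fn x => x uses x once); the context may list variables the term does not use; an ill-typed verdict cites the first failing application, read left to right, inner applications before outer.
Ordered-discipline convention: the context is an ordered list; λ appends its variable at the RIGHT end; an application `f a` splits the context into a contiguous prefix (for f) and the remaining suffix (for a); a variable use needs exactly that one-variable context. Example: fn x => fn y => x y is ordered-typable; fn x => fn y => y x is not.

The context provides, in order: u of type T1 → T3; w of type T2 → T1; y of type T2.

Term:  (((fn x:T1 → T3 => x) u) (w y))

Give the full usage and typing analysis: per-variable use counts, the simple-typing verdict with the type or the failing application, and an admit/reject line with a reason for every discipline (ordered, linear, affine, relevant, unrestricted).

use counts: u: 1×; w: 1×; y: 1×; x [bound]: 1×
use order (left to right): x, u, w, y
typing: well-typed — term : T3
ordered: ✓ — u, w, y, x: once each, no exchange needed
linear: ✓ — each of u, w, y, x used exactly once
affine: ✓ — at most one use each (u, w, y, x)
relevant: ✓ — u, w, y, x: all used, weakening unneeded
unrestricted: ✓ — well-typed at T3; no restrictions here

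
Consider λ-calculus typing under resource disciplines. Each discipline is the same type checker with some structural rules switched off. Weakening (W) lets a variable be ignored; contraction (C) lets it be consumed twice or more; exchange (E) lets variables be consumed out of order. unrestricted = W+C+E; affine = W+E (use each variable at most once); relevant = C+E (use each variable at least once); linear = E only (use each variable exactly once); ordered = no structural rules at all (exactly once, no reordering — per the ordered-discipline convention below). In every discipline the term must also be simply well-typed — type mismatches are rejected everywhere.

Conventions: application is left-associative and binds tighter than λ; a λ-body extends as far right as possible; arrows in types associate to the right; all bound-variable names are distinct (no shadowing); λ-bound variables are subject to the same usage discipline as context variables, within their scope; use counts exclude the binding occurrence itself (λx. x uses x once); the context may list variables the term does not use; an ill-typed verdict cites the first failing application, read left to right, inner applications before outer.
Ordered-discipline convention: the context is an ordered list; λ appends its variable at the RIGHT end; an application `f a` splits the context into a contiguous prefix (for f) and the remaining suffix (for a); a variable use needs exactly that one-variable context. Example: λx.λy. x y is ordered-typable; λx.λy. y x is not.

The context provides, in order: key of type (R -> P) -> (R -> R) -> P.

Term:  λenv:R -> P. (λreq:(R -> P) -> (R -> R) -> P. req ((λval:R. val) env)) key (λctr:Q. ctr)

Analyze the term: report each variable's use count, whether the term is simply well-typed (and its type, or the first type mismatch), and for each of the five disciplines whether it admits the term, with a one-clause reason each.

use counts: key=1, env (λ-bound)=1, req (λ-bound)=1, val (λ-bound)=1, ctr (λ-bound)=1
use order (left to right): req, val, env, key, ctr
typing: ill-typed: an argument R -> P mismatches the expected R
ordered: ✗ — not simply typable
linear: ✗ — fails simple typing
affine: ✗ — a type mismatch blocks all five
relevant: ✗ — the type mismatch rejects it
unrestricted: ✗ — not simply typable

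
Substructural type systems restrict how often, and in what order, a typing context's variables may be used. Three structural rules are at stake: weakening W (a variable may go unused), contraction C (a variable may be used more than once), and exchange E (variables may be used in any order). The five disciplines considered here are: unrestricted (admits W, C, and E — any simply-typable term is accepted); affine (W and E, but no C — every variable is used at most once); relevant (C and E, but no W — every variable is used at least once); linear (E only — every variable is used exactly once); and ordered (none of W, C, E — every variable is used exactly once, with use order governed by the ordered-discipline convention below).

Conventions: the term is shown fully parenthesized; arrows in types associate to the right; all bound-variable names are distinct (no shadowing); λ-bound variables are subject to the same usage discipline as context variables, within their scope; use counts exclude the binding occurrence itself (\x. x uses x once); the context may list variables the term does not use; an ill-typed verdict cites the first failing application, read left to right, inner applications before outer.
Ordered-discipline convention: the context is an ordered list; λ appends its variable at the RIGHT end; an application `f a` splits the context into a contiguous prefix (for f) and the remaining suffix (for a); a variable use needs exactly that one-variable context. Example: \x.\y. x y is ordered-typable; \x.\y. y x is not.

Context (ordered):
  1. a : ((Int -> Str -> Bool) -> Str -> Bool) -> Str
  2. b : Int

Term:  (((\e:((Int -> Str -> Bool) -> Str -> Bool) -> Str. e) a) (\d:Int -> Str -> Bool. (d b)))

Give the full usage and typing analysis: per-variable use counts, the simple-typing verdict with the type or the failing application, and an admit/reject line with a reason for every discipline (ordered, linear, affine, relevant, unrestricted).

usage: a=1; b=1; e (λ-bound)=1; d (λ-bound)=1
uses in reading order: e, a, d, b
typing: well-typed — term : Str
ordered: ✗, needs exchange: uses follow e, a, d, b
linear: ✓, each of a, b, e, d used exactly once
affine: ✓, no duplicate uses among a, b, e, d
relevant: ✓, every one of a, b, e, d appears
unrestricted: ✓, typability at Str is all that's needed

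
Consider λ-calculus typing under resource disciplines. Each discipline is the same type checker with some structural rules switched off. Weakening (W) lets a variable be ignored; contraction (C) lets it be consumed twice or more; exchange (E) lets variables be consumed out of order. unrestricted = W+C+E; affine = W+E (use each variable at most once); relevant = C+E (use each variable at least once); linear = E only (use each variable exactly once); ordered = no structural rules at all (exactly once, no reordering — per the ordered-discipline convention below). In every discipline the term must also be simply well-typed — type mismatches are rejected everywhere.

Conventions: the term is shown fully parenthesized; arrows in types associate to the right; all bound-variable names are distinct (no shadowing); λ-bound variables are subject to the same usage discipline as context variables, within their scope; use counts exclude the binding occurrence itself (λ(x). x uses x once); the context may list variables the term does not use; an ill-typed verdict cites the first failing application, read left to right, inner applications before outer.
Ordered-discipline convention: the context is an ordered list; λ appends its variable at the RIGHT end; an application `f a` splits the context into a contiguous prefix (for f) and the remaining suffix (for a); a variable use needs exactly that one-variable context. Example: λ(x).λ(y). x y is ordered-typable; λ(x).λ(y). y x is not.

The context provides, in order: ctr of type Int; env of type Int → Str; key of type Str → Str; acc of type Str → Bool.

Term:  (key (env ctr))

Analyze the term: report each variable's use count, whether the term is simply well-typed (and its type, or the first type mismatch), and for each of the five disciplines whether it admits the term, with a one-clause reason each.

counts: ctr: 1×, env: 1×, key: 1×, acc: 0×
use order (left to right): key, env, ctr
typing: the term checks, with type Str
ordered ✗ (acc left unused)
linear ✗ (acc left unused)
affine ✓ (none of ctr, env, key, acc used more than once)
relevant ✗ (acc left unused)
unrestricted ✓ (typability at Str is all that's needed)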